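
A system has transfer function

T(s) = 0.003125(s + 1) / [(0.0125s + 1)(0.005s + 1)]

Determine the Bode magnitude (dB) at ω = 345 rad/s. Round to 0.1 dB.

At ω = 345 rad/s:
zero (1 + j345·1) = 1 + j345 → |·| ≈ 345, ∠ ≈ 89.83°
pole (1 + j345·0.0125) = 1 + j4.3125 → |·| ≈ 4.4269, ∠ ≈ 76.94°
pole (1 + j345·0.005) = 1 + j1.725 → |·| ≈ 1.9939, ∠ ≈ 59.90°
|T| = 0.003125 · 345 / (4.4269 · 1.9939) ≈ 0.12214
Gain = 20 log₁₀(0.12214) ≈ -18.26 dB

-18.3 dB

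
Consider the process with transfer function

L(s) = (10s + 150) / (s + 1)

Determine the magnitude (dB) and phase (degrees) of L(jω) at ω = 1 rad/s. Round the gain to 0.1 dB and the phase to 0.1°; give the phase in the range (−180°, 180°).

Substitute s = j1:
Numerator: 10(j1) + 150 = 150 + j10
Denominator: (j1) + 1 = 1 + j1
|N| = √(150² + 10²) ≈ 150.33, ∠N ≈ 3.81°
|D| = √(1² + 1²) ≈ 1.4142, ∠D ≈ 45.00°
|L| = 150.33 / 1.4142 ≈ 106.3
Gain = 20 log₁₀(106.3) ≈ 40.53 dB
∠L = 3.81° − 45.00° = -41.19°

40.5 dB, -41.2°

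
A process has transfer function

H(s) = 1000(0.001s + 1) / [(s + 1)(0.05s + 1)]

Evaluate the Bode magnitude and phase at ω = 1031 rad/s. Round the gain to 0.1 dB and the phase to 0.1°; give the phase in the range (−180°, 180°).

At ω = 1031 rad/s:
zero (1 + j1031·0.001) = 1 + j1.031 → |·| ≈ 1.4363, ∠ ≈ 45.87°
pole (1 + j1031·1) = 1 + j1031 → |·| ≈ 1031, ∠ ≈ 89.94°
pole (1 + j1031·0.05) = 1 + j51.55 → |·| ≈ 51.56, ∠ ≈ 88.89°
|H| = 1000 · 1.4363 / (1031 · 51.56) ≈ 0.027019
Gain = 20 log₁₀(0.027019) ≈ -31.37 dB
∠H = (45.87°) − (89.94° + 88.89°) = -132.96°

-31.4 dB, -133.0°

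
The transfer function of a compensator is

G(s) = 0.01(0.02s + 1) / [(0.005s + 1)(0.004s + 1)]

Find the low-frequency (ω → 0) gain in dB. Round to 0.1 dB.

G(0) = 0.01 · 1 / 1 = 0.01
20 log₁₀(0.01) ≈ -40.00 dB

-40.0 dB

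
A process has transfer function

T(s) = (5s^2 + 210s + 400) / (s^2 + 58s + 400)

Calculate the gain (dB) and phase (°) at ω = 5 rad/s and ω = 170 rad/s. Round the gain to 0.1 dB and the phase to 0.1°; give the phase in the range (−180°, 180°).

ω = 5: 7.2 dB, 37.6°; ω = 170: 13.8 dB, 5.2°

Substitute s = j5:
Numerator: 5(j5)^2 + 210(j5) + 400 = 275 + j1050
Denominator: (j5)^2 + 58(j5) + 400 = 375 + j290
|N| = √(275² + 1050²) ≈ 1085.4, ∠N ≈ 75.32°
|D| = √(375² + 290²) ≈ 474.05, ∠D ≈ 37.72°
|T| = 1085.4 / 474.05 ≈ 2.2896
Gain = 20 log₁₀(2.2896) ≈ 7.20 dB
∠T = 75.32° − 37.72° = 37.60°

Substitute s = j170:
Numerator: 5(j170)^2 + 210(j170) + 400 = -144100 + j35700
Denominator: (j170)^2 + 58(j170) + 400 = -28500 + j9860
|N| = √(144100² + 35700²) ≈ 1.4846e+05, ∠N ≈ 166.09°
|D| = √(28500² + 9860²) ≈ 30157, ∠D ≈ 160.92°
|T| = 1.4846e+05 / 30157 ≈ 4.9229
Gain = 20 log₁₀(4.9229) ≈ 13.84 dB
∠T = 166.09° − 160.92° = 5.17°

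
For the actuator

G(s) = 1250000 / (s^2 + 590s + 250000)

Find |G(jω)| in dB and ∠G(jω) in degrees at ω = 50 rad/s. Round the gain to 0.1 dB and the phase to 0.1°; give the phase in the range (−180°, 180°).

At s = jω = j50:
quadratic: (j50)² + 590·j50 + 250000 = 247500 + j29500 → |·| ≈ 2.4925e+05, ∠ ≈ 6.80°
|G| = 1250000 / 2.4925e+05 ≈ 5.015
Gain = 20 log₁₀(5.015) ≈ 14.01 dB
∠G = 0.00° − 6.80° = -6.80°

14.0 dB, -6.8°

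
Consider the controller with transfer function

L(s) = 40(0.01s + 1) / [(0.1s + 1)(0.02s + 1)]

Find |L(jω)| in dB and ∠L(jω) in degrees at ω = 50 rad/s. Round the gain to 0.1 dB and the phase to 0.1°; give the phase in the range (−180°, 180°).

15.9 dB, -97.1°

At ω = 50 rad/s:
zero (1 + j50·0.01) = 1 + j0.5 → |·| ≈ 1.118, ∠ ≈ 26.57°
pole (1 + j50·0.1) = 1 + j5 → |·| ≈ 5.099, ∠ ≈ 78.69°
pole (1 + j50·0.02) = 1 + j1 → |·| ≈ 1.4142, ∠ ≈ 45.00°
|L| = 40 · 1.118 / (5.099 · 1.4142) ≈ 6.2016
Gain = 20 log₁₀(6.2016) ≈ 15.85 dB
∠L = (26.57°) − (78.69° + 45.00°) = -97.12°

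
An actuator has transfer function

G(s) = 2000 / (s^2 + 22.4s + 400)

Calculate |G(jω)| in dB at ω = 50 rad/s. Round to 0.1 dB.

-1.5 dB

At s = jω = j50:
quadratic: (j50)² + 22.4·j50 + 400 = -2100 + j1120 → |·| ≈ 2380, ∠ ≈ 151.93°
|G| = 2000 / 2380 ≈ 0.84034
Gain = 20 log₁₀(0.84034) ≈ -1.51 dB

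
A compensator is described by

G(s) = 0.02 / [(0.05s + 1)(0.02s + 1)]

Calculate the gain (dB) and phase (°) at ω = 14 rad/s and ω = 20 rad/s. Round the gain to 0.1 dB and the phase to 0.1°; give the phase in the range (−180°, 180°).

ω = 14: -36.0 dB, -50.6°; ω = 20: -37.6 dB, -66.8°

At ω = 14 rad/s:
pole (1 + j14·0.05) = 1 + j0.7 → |·| ≈ 1.2207, ∠ ≈ 34.99°
pole (1 + j14·0.02) = 1 + j0.28 → |·| ≈ 1.0385, ∠ ≈ 15.64°
|G| = 0.02 · 1 / (1.2207 · 1.0385) ≈ 0.015777
Gain = 20 log₁₀(0.015777) ≈ -36.04 dB
∠G = (0°) − (34.99° + 15.64°) = -50.63°

At ω = 20 rad/s:
pole (1 + j20·0.05) = 1 + j1 → |·| ≈ 1.4142, ∠ ≈ 45.00°
pole (1 + j20·0.02) = 1 + j0.4 → |·| ≈ 1.077, ∠ ≈ 21.80°
|G| = 0.02 · 1 / (1.4142 · 1.077) ≈ 0.013131
Gain = 20 log₁₀(0.013131) ≈ -37.63 dB
∠G = (0°) − (45.00° + 21.80°) = -66.80°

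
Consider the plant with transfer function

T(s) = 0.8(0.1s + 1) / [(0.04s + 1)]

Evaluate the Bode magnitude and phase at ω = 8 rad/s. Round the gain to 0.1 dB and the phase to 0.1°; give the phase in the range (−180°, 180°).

At ω = 8 rad/s:
zero (1 + j8·0.1) = 1 + j0.8 → |·| ≈ 1.2806, ∠ ≈ 38.66°
pole (1 + j8·0.04) = 1 + j0.32 → |·| ≈ 1.05, ∠ ≈ 17.74°
|T| = 0.8 · 1.2806 / (1.05) ≈ 0.9757
Gain = 20 log₁₀(0.9757) ≈ -0.21 dB
∠T = (38.66°) − (17.74°) = 20.92°

-0.2 dB, 20.9°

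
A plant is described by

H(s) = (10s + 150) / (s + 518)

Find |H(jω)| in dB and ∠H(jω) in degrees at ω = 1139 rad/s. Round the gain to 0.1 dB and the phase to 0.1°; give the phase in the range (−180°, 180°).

Substitute s = j1139:
Numerator: 10(j1139) + 150 = 150 + j11390
Denominator: (j1139) + 518 = 518 + j1139
|N| = √(150² + 11390²) ≈ 11391, ∠N ≈ 89.25°
|D| = √(518² + 1139²) ≈ 1251.3, ∠D ≈ 65.54°
|H| = 11391 / 1251.3 ≈ 9.1033
Gain = 20 log₁₀(9.1033) ≈ 19.18 dB
∠H = 89.25° − 65.54° = 23.71°

19.2 dB, 23.7°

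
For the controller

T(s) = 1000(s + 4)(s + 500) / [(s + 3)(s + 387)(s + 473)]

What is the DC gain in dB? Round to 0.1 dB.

T(0) = 1000·4·500 / (3·387·473) ≈ 3.642
20 log₁₀(3.642) ≈ 11.23 dB

11.2 dB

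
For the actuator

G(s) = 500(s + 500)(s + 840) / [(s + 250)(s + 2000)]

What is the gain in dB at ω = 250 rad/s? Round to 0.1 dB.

50.7 dB

At s = jω = j250:
zero (s+500): 500 + j250 → |·| = √(500²+250²) = √312500 ≈ 559.02, ∠ = arctan(250/500) ≈ 26.57°
zero (s+840): 840 + j250 → |·| = √(840²+250²) = √768100 ≈ 876.41, ∠ = arctan(250/840) ≈ 16.57°
pole (s+250): 250 + j250 → |·| = √(250²+250²) = √125000 ≈ 353.55, ∠ = arctan(250/250) ≈ 45.00°
pole (s+2000): 2000 + j250 → |·| = √(2000²+250²) = √4062500 ≈ 2015.6, ∠ = arctan(250/2000) ≈ 7.13°
|G| = 500 · 4.8993e+05 / 7.1262e+05 ≈ 343.75
Gain = 20 log₁₀(343.75) ≈ 50.72 dB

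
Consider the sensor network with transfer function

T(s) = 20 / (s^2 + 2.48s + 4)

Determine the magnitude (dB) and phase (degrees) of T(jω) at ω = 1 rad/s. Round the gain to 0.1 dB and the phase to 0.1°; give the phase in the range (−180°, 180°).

14.2 dB, -39.6°

At s = jω = j1:
quadratic: (j1)² + 2.48·j1 + 4 = 3 + j2.48 → |·| ≈ 3.8924, ∠ ≈ 39.58°
|T| = 20 / 3.8924 ≈ 5.1382
Gain = 20 log₁₀(5.1382) ≈ 14.22 dB
∠T = 0.00° − 39.58° = -39.58°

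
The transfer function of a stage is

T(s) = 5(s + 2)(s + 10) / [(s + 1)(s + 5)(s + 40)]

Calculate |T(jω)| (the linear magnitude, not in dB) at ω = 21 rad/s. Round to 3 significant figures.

At s = jω = j21:
zero (s+2): 2 + j21 → |·| = √(2²+21²) = √445 ≈ 21.095, ∠ = arctan(21/2) ≈ 84.56°
zero (s+10): 10 + j21 → |·| = √(10²+21²) = √541 ≈ 23.259, ∠ = arctan(21/10) ≈ 64.54°
pole (s+1): 1 + j21 → |·| = √(1²+21²) = √442 ≈ 21.024, ∠ = arctan(21/1) ≈ 87.27°
pole (s+5): 5 + j21 → |·| = √(5²+21²) = √466 ≈ 21.587, ∠ = arctan(21/5) ≈ 76.61°
pole (s+40): 40 + j21 → |·| = √(40²+21²) = √2041 ≈ 45.177, ∠ = arctan(21/40) ≈ 27.70°
|T| = 5 · 490.65 / 20503 ≈ 0.11965

0.120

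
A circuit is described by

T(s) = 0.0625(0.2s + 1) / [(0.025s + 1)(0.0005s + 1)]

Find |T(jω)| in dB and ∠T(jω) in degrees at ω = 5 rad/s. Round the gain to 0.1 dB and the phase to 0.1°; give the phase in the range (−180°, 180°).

At ω = 5 rad/s:
zero (1 + j5·0.2) = 1 + j1 → |·| ≈ 1.4142, ∠ ≈ 45.00°
pole (1 + j5·0.025) = 1 + j0.125 → |·| ≈ 1.0078, ∠ ≈ 7.13°
pole (1 + j5·0.0005) = 1 + j0.0025 → |·| ≈ 1, ∠ ≈ 0.14°
|T| = 0.0625 · 1.4142 / (1.0078 · 1) ≈ 0.087703
Gain = 20 log₁₀(0.087703) ≈ -21.14 dB
∠T = (45.00°) − (7.13° + 0.14°) = 37.73°

-21.1 dB, 37.7°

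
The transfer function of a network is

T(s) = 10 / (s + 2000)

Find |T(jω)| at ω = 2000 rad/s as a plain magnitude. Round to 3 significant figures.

At s = jω = j2000:
pole (s+2000): 2000 + j2000 → |·| = √(2000²+2000²) = √8000000 ≈ 2828.4, ∠ = arctan(2000/2000) ≈ 45.00°
|T| = 10 / 2828.4 ≈ 0.0035356

0.00354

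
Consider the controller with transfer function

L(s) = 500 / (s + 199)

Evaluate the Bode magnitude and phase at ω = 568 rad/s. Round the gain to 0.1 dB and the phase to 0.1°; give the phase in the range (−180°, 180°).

-1.6 dB, -70.7°

Substitute s = j568:
Numerator: 500 = 500 + j0
Denominator: (j568) + 199 = 199 + j568
|N| = √(500² + 0²) ≈ 500, ∠N ≈ 0.00°
|D| = √(199² + 568²) ≈ 601.85, ∠D ≈ 70.69°
|L| = 500 / 601.85 ≈ 0.83077
Gain = 20 log₁₀(0.83077) ≈ -1.61 dB
∠L = 0.00° − 70.69° = -70.69°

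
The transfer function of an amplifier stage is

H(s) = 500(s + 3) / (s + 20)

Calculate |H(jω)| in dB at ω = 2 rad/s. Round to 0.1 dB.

At s = jω = j2:
zero (s+3): 3 + j2 → |·| = √(3²+2²) = √13 ≈ 3.6056, ∠ = arctan(2/3) ≈ 33.69°
pole (s+20): 20 + j2 → |·| = √(20²+2²) = √404 ≈ 20.1, ∠ = arctan(2/20) ≈ 5.71°
|H| = 500 · 3.6056 / 20.1 ≈ 89.692
Gain = 20 log₁₀(89.692) ≈ 39.06 dB

39.1 dB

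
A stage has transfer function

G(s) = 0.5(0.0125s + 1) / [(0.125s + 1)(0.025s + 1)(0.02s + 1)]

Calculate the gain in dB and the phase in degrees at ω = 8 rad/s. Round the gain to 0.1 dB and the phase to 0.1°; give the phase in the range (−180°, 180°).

At ω = 8 rad/s:
zero (1 + j8·0.0125) = 1 + j0.1 → |·| ≈ 1.005, ∠ ≈ 5.71°
pole (1 + j8·0.125) = 1 + j1 → |·| ≈ 1.4142, ∠ ≈ 45.00°
pole (1 + j8·0.025) = 1 + j0.2 → |·| ≈ 1.0198, ∠ ≈ 11.31°
pole (1 + j8·0.02) = 1 + j0.16 → |·| ≈ 1.0127, ∠ ≈ 9.09°
|G| = 0.5 · 1.005 / (1.4142 · 1.0198 · 1.0127) ≈ 0.34406
Gain = 20 log₁₀(0.34406) ≈ -9.27 dB
∠G = (5.71°) − (45.00° + 11.31° + 9.09°) = -59.69°

-9.3 dB, -59.7°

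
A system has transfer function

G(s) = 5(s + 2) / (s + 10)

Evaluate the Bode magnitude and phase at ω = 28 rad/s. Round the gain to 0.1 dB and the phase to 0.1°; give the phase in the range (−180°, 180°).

13.5 dB, 15.6°

At s = jω = j28:
zero (s+2): 2 + j28 → |·| = √(2²+28²) = √788 ≈ 28.071, ∠ = arctan(28/2) ≈ 85.91°
pole (s+10): 10 + j28 → |·| = √(10²+28²) = √884 ≈ 29.732, ∠ = arctan(28/10) ≈ 70.35°
|G| = 5 · 28.071 / 29.732 ≈ 4.7207
Gain = 20 log₁₀(4.7207) ≈ 13.48 dB
∠G = 85.91° − 70.35° = 15.56°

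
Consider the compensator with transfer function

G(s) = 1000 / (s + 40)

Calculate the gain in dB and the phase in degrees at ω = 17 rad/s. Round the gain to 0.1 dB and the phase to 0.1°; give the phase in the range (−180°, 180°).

Substitute s = j17:
Numerator: 1000 = 1000 + j0
Denominator: (j17) + 40 = 40 + j17
|N| = √(1000² + 0²) ≈ 1000, ∠N ≈ 0.00°
|D| = √(40² + 17²) ≈ 43.463, ∠D ≈ 23.03°
|G| = 1000 / 43.463 ≈ 23.008
Gain = 20 log₁₀(23.008) ≈ 27.24 dB
∠G = 0.00° − 23.03° = -23.03°

27.2 dB, -23.0°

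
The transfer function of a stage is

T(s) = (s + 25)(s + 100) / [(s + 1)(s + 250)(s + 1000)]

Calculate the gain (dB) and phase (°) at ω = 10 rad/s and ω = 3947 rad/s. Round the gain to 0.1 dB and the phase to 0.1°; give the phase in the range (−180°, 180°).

ω = 10: -59.4 dB, -59.6°; ω = 3947: -72.2 dB, -74.0°

At s = jω = j10:
zero (s+25): 25 + j10 → |·| = √(25²+10²) = √725 ≈ 26.926, ∠ = arctan(10/25) ≈ 21.80°
zero (s+100): 100 + j10 → |·| = √(100²+10²) = √10100 ≈ 100.5, ∠ = arctan(10/100) ≈ 5.71°
pole (s+1): 1 + j10 → |·| = √(1²+10²) = √101 ≈ 10.05, ∠ = arctan(10/1) ≈ 84.29°
pole (s+250): 250 + j10 → |·| = √(250²+10²) = √62600 ≈ 250.2, ∠ = arctan(10/250) ≈ 2.29°
pole (s+1000): 1000 + j10 → |·| = √(1000²+10²) = √1000100 ≈ 1000, ∠ = arctan(10/1000) ≈ 0.57°
|T| = 1 · 2706.1 / 2.5145e+06 ≈ 0.0010762
Gain = 20 log₁₀(0.0010762) ≈ -59.36 dB
∠T = 27.51° − 87.15° = -59.64°

At s = jω = j3947:
zero (s+25): 25 + j3947 → |·| = √(25²+3947²) = √15579434 ≈ 3947.1, ∠ = arctan(3947/25) ≈ 89.64°
zero (s+100): 100 + j3947 → |·| = √(100²+3947²) = √15588809 ≈ 3948.3, ∠ = arctan(3947/100) ≈ 88.55°
pole (s+1): 1 + j3947 → |·| = √(1²+3947²) = √15578810 ≈ 3947, ∠ = arctan(3947/1) ≈ 89.99°
pole (s+250): 250 + j3947 → |·| = √(250²+3947²) = √15641309 ≈ 3954.9, ∠ = arctan(3947/250) ≈ 86.38°
pole (s+1000): 1000 + j3947 → |·| = √(1000²+3947²) = √16578809 ≈ 4071.7, ∠ = arctan(3947/1000) ≈ 75.78°
|T| = 1 · 1.5584e+07 / 6.3559e+10 ≈ 0.00024519
Gain = 20 log₁₀(0.00024519) ≈ -72.21 dB
∠T = 178.19° − 252.15° = -73.96°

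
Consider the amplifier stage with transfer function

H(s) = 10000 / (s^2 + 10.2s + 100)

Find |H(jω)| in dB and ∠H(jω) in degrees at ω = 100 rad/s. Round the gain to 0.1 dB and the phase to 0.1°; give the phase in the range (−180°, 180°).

0.0 dB, -174.1°

At s = jω = j100:
quadratic: (j100)² + 10.2·j100 + 100 = -9900 + j1020 → |·| ≈ 9952.4, ∠ ≈ 174.12°
|H| = 10000 / 9952.4 ≈ 1.0048
Gain = 20 log₁₀(1.0048) ≈ 0.04 dB
∠H = 0.00° − 174.12° = -174.12°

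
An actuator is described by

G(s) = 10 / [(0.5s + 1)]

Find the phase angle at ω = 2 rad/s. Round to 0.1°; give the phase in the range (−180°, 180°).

-45.0°

At ω = 2 rad/s:
pole (1 + j2·0.5) = 1 + j1 → |·| ≈ 1.4142, ∠ ≈ 45.00°
∠G = (0°) − (45.00°) = -45.00°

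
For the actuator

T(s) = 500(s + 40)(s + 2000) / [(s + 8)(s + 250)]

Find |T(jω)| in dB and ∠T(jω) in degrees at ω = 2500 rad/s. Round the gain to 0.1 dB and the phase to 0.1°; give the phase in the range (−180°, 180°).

56.1 dB, -33.7°

At s = jω = j2500:
zero (s+40): 40 + j2500 → |·| = √(40²+2500²) = √6251600 ≈ 2500.3, ∠ = arctan(2500/40) ≈ 89.08°
zero (s+2000): 2000 + j2500 → |·| = √(2000²+2500²) = √10250000 ≈ 3201.6, ∠ = arctan(2500/2000) ≈ 51.34°
pole (s+8): 8 + j2500 → |·| = √(8²+2500²) = √6250064 ≈ 2500, ∠ = arctan(2500/8) ≈ 89.82°
pole (s+250): 250 + j2500 → |·| = √(250²+2500²) = √6312500 ≈ 2512.5, ∠ = arctan(2500/250) ≈ 84.29°
|T| = 500 · 8.005e+06 / 6.2812e+06 ≈ 637.22
Gain = 20 log₁₀(637.22) ≈ 56.09 dB
∠T = 140.42° − 174.11° = -33.69°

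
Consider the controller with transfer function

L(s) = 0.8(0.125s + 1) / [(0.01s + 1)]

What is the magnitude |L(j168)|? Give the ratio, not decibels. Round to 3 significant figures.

At ω = 168 rad/s:
zero (1 + j168·0.125) = 1 + j21 → |·| ≈ 21.024, ∠ ≈ 87.27°
pole (1 + j168·0.01) = 1 + j1.68 → |·| ≈ 1.9551, ∠ ≈ 59.24°
|L| = 0.8 · 21.024 / (1.9551) ≈ 8.6027

8.60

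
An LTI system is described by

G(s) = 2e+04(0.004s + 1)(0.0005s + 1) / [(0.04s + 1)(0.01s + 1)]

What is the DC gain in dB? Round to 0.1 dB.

86.0 dB

G(0) = 2e+04 · 1 / 1 = 20000
20 log₁₀(20000) ≈ 86.02 dB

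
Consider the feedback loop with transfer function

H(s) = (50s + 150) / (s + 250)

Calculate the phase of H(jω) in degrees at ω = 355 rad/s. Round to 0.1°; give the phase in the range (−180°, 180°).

Substitute s = j355:
Numerator: 50(j355) + 150 = 150 + j17750
Denominator: (j355) + 250 = 250 + j355
|N| = √(150² + 17750²) ≈ 17751, ∠N ≈ 89.52°
|D| = √(250² + 355²) ≈ 434.19, ∠D ≈ 54.85°
∠H = 89.52° − 54.85° = 34.67°

34.7°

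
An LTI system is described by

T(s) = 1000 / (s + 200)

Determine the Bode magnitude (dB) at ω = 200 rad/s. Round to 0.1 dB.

Substitute s = j200:
Numerator: 1000 = 1000 + j0
Denominator: (j200) + 200 = 200 + j200
|N| = √(1000² + 0²) ≈ 1000, ∠N ≈ 0.00°
|D| = √(200² + 200²) ≈ 282.84, ∠D ≈ 45.00°
|T| = 1000 / 282.84 ≈ 3.5356
Gain = 20 log₁₀(3.5356) ≈ 10.97 dB

11.0 dB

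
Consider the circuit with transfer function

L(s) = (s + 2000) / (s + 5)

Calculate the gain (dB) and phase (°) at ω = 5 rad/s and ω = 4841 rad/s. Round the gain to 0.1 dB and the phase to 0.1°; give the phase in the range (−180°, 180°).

At s = jω = j5:
zero (s+2000): 2000 + j5 → |·| = √(2000²+5²) = √4000025 ≈ 2000, ∠ = arctan(5/2000) ≈ 0.14°
pole (s+5): 5 + j5 → |·| = √(5²+5²) = √50 ≈ 7.0711, ∠ = arctan(5/5) ≈ 45.00°
|L| = 1 · 2000 / 7.0711 ≈ 282.84
Gain = 20 log₁₀(282.84) ≈ 49.03 dB
∠L = 0.14° − 45.00° = -44.86°

At s = jω = j4841:
zero (s+2000): 2000 + j4841 → |·| = √(2000²+4841²) = √27435281 ≈ 5237.9, ∠ = arctan(4841/2000) ≈ 67.55°
pole (s+5): 5 + j4841 → |·| = √(5²+4841²) = √23435306 ≈ 4841, ∠ = arctan(4841/5) ≈ 89.94°
|L| = 1 · 5237.9 / 4841 ≈ 1.082
Gain = 20 log₁₀(1.082) ≈ 0.68 dB
∠L = 67.55° − 89.94° = -22.39°

ω = 5: 49.0 dB, -44.9°; ω = 4841: 0.7 dB, -22.4°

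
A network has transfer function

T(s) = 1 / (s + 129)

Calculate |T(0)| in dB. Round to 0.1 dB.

-42.2 dB

T(0) = 1 / (129) ≈ 0.0077519
20 log₁₀(0.0077519) ≈ -42.21 dB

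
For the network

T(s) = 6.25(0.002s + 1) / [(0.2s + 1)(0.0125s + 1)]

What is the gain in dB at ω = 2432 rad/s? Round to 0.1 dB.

At ω = 2432 rad/s:
zero (1 + j2432·0.002) = 1 + j4.864 → |·| ≈ 4.9657, ∠ ≈ 78.38°
pole (1 + j2432·0.2) = 1 + j486.4 → |·| ≈ 486.4, ∠ ≈ 89.88°
pole (1 + j2432·0.0125) = 1 + j30.4 → |·| ≈ 30.416, ∠ ≈ 88.12°
|T| = 6.25 · 4.9657 / (486.4 · 30.416) ≈ 0.0020978
Gain = 20 log₁₀(0.0020978) ≈ -53.56 dB

-53.6 dB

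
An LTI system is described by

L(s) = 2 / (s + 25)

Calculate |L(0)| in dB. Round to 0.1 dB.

-21.9 dB

L(0) = 2 / (25) = 0.08
20 log₁₀(0.08) ≈ -21.94 dB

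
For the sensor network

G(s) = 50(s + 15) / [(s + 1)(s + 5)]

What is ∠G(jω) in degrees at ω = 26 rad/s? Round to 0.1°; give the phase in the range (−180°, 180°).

-106.9°

At s = jω = j26:
zero (s+15): 15 + j26 → |·| = √(15²+26²) = √901 ≈ 30.017, ∠ = arctan(26/15) ≈ 60.02°
pole (s+1): 1 + j26 → |·| = √(1²+26²) = √677 ≈ 26.019, ∠ = arctan(26/1) ≈ 87.80°
pole (s+5): 5 + j26 → |·| = √(5²+26²) = √701 ≈ 26.476, ∠ = arctan(26/5) ≈ 79.11°
∠G = 60.02° − 166.91° = -106.89°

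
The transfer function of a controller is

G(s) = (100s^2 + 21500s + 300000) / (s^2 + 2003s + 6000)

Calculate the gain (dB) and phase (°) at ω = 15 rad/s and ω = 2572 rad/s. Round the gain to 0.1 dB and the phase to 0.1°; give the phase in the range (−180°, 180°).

ω = 15: 22.9 dB, -29.8°; ω = 2572: 38.0 dB, 33.2°

Substitute s = j15:
Numerator: 100(j15)^2 + 21500(j15) + 300000 = 277500 + j322500
Denominator: (j15)^2 + 2003(j15) + 6000 = 5775 + j30045
|N| = √(277500² + 322500²) ≈ 4.2546e+05, ∠N ≈ 49.29°
|D| = √(5775² + 30045²) ≈ 30595, ∠D ≈ 79.12°
|G| = 4.2546e+05 / 30595 ≈ 13.906
Gain = 20 log₁₀(13.906) ≈ 22.86 dB
∠G = 49.29° − 79.12° = -29.83°

Substitute s = j2572:
Numerator: 100(j2572)^2 + 21500(j2572) + 300000 = -661218400 + j55298000
Denominator: (j2572)^2 + 2003(j2572) + 6000 = -6609184 + j5151716
|N| = √(661218400² + 55298000²) ≈ 6.6353e+08, ∠N ≈ 175.22°
|D| = √(6609184² + 5151716²) ≈ 8.3798e+06, ∠D ≈ 142.06°
|G| = 6.6353e+08 / 8.3798e+06 ≈ 79.182
Gain = 20 log₁₀(79.182) ≈ 37.97 dB
∠G = 175.22° − 142.06° = 33.16°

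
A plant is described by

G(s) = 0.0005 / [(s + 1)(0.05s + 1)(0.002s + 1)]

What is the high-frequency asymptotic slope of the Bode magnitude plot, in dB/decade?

Each pole contributes −20 dB/decade at high frequency; each zero contributes +20 dB/decade.
Net: 0 zero(s) − 3 pole(s) → -60 dB/decade.

-60 dB/decade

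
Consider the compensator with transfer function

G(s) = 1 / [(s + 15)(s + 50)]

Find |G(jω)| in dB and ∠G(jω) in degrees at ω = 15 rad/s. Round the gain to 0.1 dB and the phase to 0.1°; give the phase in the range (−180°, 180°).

At s = jω = j15:
pole (s+15): 15 + j15 → |·| = √(15²+15²) = √450 ≈ 21.213, ∠ = arctan(15/15) ≈ 45.00°
pole (s+50): 50 + j15 → |·| = √(50²+15²) = √2725 ≈ 52.202, ∠ = arctan(15/50) ≈ 16.70°
|G| = 1 / 1107.4 ≈ 0.00090302
Gain = 20 log₁₀(0.00090302) ≈ -60.89 dB
∠G = 0.00° − 61.70° = -61.70°

-60.9 dB, -61.7°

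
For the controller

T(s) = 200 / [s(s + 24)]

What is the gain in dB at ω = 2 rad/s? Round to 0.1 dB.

At s = jω = j2:
pole (s+24): 24 + j2 → |·| = √(24²+2²) = √580 ≈ 24.083, ∠ = arctan(2/24) ≈ 4.76°
pole at origin: |s| = 2, ∠ = 90.00° (in denominator)
|T| = 200 / 48.166 ≈ 4.1523
Gain = 20 log₁₀(4.1523) ≈ 12.37 dB

12.4 dB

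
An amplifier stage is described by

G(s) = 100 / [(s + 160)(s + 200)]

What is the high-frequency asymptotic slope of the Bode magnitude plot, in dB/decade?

-40 dB/decade

Each pole contributes −20 dB/decade at high frequency; each zero contributes +20 dB/decade.
Net: 0 zero(s) − 2 pole(s) → -40 dB/decade.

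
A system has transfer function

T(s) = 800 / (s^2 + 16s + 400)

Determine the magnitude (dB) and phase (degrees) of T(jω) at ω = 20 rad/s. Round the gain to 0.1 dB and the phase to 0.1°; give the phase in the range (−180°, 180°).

8.0 dB, -90.0°

At s = jω = j20:
quadratic: (j20)² + 16·j20 + 400 = 0 + j320 → |·| ≈ 320, ∠ ≈ 90.00°
|T| = 800 / 320 ≈ 2.5
Gain = 20 log₁₀(2.5) ≈ 7.96 dB
∠T = 0.00° − 90.00° = -90.00°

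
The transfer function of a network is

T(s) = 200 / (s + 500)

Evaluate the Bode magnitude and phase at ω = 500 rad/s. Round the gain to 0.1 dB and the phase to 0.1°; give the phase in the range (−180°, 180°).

At s = jω = j500:
pole (s+500): 500 + j500 → |·| = √(500²+500²) = √500000 ≈ 707.11, ∠ = arctan(500/500) ≈ 45.00°
|T| = 200 / 707.11 ≈ 0.28284
Gain = 20 log₁₀(0.28284) ≈ -10.97 dB
∠T = 0.00° − 45.00° = -45.00°

-11.0 dB, -45.0°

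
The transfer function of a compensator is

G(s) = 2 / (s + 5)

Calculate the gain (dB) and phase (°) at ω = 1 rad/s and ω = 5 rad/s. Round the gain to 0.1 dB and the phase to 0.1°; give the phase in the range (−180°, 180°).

Substitute s = j1:
Numerator: 2 = 2 + j0
Denominator: (j1) + 5 = 5 + j1
|N| = √(2² + 0²) ≈ 2, ∠N ≈ 0.00°
|D| = √(5² + 1²) ≈ 5.099, ∠D ≈ 11.31°
|G| = 2 / 5.099 ≈ 0.39223
Gain = 20 log₁₀(0.39223) ≈ -8.13 dB
∠G = 0.00° − 11.31° = -11.31°

Substitute s = j5:
Numerator: 2 = 2 + j0
Denominator: (j5) + 5 = 5 + j5
|N| = √(2² + 0²) ≈ 2, ∠N ≈ 0.00°
|D| = √(5² + 5²) ≈ 7.0711, ∠D ≈ 45.00°
|G| = 2 / 7.0711 ≈ 0.28284
Gain = 20 log₁₀(0.28284) ≈ -10.97 dB
∠G = 0.00° − 45.00° = -45.00°

ω = 1: -8.1 dB, -11.3°; ω = 5: -11.0 dB, -45.0°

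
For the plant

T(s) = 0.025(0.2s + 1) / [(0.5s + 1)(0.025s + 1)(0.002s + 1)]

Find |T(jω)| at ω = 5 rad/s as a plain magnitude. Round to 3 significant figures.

0.0130

At ω = 5 rad/s:
zero (1 + j5·0.2) = 1 + j1 → |·| ≈ 1.4142, ∠ ≈ 45.00°
pole (1 + j5·0.5) = 1 + j2.5 → |·| ≈ 2.6926, ∠ ≈ 68.20°
pole (1 + j5·0.025) = 1 + j0.125 → |·| ≈ 1.0078, ∠ ≈ 7.13°
pole (1 + j5·0.002) = 1 + j0.01 → |·| ≈ 1, ∠ ≈ 0.57°
|T| = 0.025 · 1.4142 / (2.6926 · 1.0078 · 1) ≈ 0.013029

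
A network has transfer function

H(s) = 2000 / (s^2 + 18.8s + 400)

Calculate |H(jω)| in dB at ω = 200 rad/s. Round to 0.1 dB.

-26.0 dB

At s = jω = j200:
quadratic: (j200)² + 18.8·j200 + 400 = -39600 + j3760 → |·| ≈ 39778, ∠ ≈ 174.58°
|H| = 2000 / 39778 ≈ 0.050279
Gain = 20 log₁₀(0.050279) ≈ -25.97 dB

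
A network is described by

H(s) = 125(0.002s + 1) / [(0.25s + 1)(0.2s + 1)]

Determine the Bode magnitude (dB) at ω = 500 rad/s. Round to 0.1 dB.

At ω = 500 rad/s:
zero (1 + j500·0.002) = 1 + j1 → |·| ≈ 1.4142, ∠ ≈ 45.00°
pole (1 + j500·0.25) = 1 + j125 → |·| ≈ 125, ∠ ≈ 89.54°
pole (1 + j500·0.2) = 1 + j100 → |·| ≈ 100, ∠ ≈ 89.43°
|H| = 125 · 1.4142 / (125 · 100) ≈ 0.014142
Gain = 20 log₁₀(0.014142) ≈ -36.99 dB

-37.0 dB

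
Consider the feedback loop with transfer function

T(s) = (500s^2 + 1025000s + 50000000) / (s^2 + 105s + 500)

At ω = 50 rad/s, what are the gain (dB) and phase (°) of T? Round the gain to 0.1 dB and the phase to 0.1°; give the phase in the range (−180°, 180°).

Substitute s = j50:
Numerator: 500(j50)^2 + 1025000(j50) + 50000000 = 48750000 + j51250000
Denominator: (j50)^2 + 105(j50) + 500 = -2000 + j5250
|N| = √(48750000² + 51250000²) ≈ 7.0733e+07, ∠N ≈ 46.43°
|D| = √(2000² + 5250²) ≈ 5618.1, ∠D ≈ 110.85°
|T| = 7.0733e+07 / 5618.1 ≈ 12590
Gain = 20 log₁₀(12590) ≈ 82.00 dB
∠T = 46.43° − 110.85° = -64.42°

82.0 dB, -64.4°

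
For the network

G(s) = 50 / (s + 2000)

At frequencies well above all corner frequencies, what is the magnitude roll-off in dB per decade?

Each pole contributes −20 dB/decade at high frequency; each zero contributes +20 dB/decade.
Net: 0 zero(s) − 1 pole(s) → -20 dB/decade.

-20 dB/decade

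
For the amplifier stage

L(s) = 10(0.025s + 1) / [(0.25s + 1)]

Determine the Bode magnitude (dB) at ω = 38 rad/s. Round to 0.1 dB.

3.2 dB

At ω = 38 rad/s:
zero (1 + j38·0.025) = 1 + j0.95 → |·| ≈ 1.3793, ∠ ≈ 43.53°
pole (1 + j38·0.25) = 1 + j9.5 → |·| ≈ 9.5525, ∠ ≈ 83.99°
|L| = 10 · 1.3793 / (9.5525) ≈ 1.4439
Gain = 20 log₁₀(1.4439) ≈ 3.19 dB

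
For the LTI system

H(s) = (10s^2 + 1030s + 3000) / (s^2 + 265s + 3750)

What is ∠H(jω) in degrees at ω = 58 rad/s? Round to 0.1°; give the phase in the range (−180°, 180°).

Substitute s = j58:
Numerator: 10(j58)^2 + 1030(j58) + 3000 = -30640 + j59740
Denominator: (j58)^2 + 265(j58) + 3750 = 386 + j15370
|N| = √(30640² + 59740²) ≈ 67139, ∠N ≈ 117.15°
|D| = √(386² + 15370²) ≈ 15375, ∠D ≈ 88.56°
∠H = 117.15° − 88.56° = 28.59°

28.6°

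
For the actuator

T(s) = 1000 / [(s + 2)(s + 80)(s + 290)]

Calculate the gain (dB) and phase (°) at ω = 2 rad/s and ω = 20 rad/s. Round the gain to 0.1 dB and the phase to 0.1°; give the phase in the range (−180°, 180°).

ω = 2: -36.3 dB, -46.8°; ω = 20: -53.7 dB, -102.3°

At s = jω = j2:
pole (s+2): 2 + j2 → |·| = √(2²+2²) = √8 ≈ 2.8284, ∠ = arctan(2/2) ≈ 45.00°
pole (s+80): 80 + j2 → |·| = √(80²+2²) = √6404 ≈ 80.025, ∠ = arctan(2/80) ≈ 1.43°
pole (s+290): 290 + j2 → |·| = √(290²+2²) = √84104 ≈ 290.01, ∠ = arctan(2/290) ≈ 0.40°
|T| = 1000 / 65642 ≈ 0.015234
Gain = 20 log₁₀(0.015234) ≈ -36.34 dB
∠T = 0.00° − 46.83° = -46.83°

At s = jω = j20:
pole (s+2): 2 + j20 → |·| = √(2²+20²) = √404 ≈ 20.1, ∠ = arctan(20/2) ≈ 84.29°
pole (s+80): 80 + j20 → |·| = √(80²+20²) = √6800 ≈ 82.462, ∠ = arctan(20/80) ≈ 14.04°
pole (s+290): 290 + j20 → |·| = √(290²+20²) = √84500 ≈ 290.69, ∠ = arctan(20/290) ≈ 3.95°
|T| = 1000 / 4.8181e+05 ≈ 0.0020755
Gain = 20 log₁₀(0.0020755) ≈ -53.66 dB
∠T = 0.00° − 102.28° = -102.28°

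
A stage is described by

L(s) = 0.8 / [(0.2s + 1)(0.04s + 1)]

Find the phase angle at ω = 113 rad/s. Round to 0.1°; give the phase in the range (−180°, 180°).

-165.0°

At ω = 113 rad/s:
pole (1 + j113·0.2) = 1 + j22.6 → |·| ≈ 22.622, ∠ ≈ 87.47°
pole (1 + j113·0.04) = 1 + j4.52 → |·| ≈ 4.6293, ∠ ≈ 77.52°
∠L = (0°) − (87.47° + 77.52°) = -164.99°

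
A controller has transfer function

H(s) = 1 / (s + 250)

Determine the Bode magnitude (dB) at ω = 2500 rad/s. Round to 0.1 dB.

-68.0 dB

At s = jω = j2500:
pole (s+250): 250 + j2500 → |·| = √(250²+2500²) = √6312500 ≈ 2512.5, ∠ = arctan(2500/250) ≈ 84.29°
|H| = 1 / 2512.5 ≈ 0.00039801
Gain = 20 log₁₀(0.00039801) ≈ -68.00 dB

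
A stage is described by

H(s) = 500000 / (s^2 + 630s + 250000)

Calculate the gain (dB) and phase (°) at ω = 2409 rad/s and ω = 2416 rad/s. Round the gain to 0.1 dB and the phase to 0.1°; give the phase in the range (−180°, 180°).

At s = jω = j2409:
quadratic: (j2409)² + 630·j2409 + 250000 = -5553281 + j1517670 → |·| ≈ 5.7569e+06, ∠ ≈ 164.71°
|H| = 500000 / 5.7569e+06 ≈ 0.086852
Gain = 20 log₁₀(0.086852) ≈ -21.22 dB
∠H = 0.00° − 164.71° = -164.71°

At s = jω = j2416:
quadratic: (j2416)² + 630·j2416 + 250000 = -5587056 + j1522080 → |·| ≈ 5.7907e+06, ∠ ≈ 164.76°
|H| = 500000 / 5.7907e+06 ≈ 0.086345
Gain = 20 log₁₀(0.086345) ≈ -21.28 dB
∠H = 0.00° − 164.76° = -164.76°

ω = 2409: -21.2 dB, -164.7°; ω = 2416: -21.3 dB, -164.8°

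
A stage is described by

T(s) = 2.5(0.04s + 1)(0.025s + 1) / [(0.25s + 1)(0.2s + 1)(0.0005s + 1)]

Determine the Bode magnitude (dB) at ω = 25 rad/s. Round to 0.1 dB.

-17.8 dB

At ω = 25 rad/s:
zero (1 + j25·0.04) = 1 + j1 → |·| ≈ 1.4142, ∠ ≈ 45.00°
zero (1 + j25·0.025) = 1 + j0.625 → |·| ≈ 1.1792, ∠ ≈ 32.01°
pole (1 + j25·0.25) = 1 + j6.25 → |·| ≈ 6.3295, ∠ ≈ 80.91°
pole (1 + j25·0.2) = 1 + j5 → |·| ≈ 5.099, ∠ ≈ 78.69°
pole (1 + j25·0.0005) = 1 + j0.0125 → |·| ≈ 1.0001, ∠ ≈ 0.72°
|T| = 2.5 · 1.4142 · 1.1792 / (6.3295 · 5.099 · 1.0001) ≈ 0.12916
Gain = 20 log₁₀(0.12916) ≈ -17.78 dB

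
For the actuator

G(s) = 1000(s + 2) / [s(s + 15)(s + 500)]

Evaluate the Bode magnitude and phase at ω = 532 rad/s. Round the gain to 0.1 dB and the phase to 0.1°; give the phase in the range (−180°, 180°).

-51.8 dB, -135.4°

At s = jω = j532:
zero (s+2): 2 + j532 → |·| = √(2²+532²) = √283028 ≈ 532, ∠ = arctan(532/2) ≈ 89.78°
pole (s+15): 15 + j532 → |·| = √(15²+532²) = √283249 ≈ 532.21, ∠ = arctan(532/15) ≈ 88.38°
pole (s+500): 500 + j532 → |·| = √(500²+532²) = √533024 ≈ 730.08, ∠ = arctan(532/500) ≈ 46.78°
pole at origin: |s| = 532, ∠ = 90.00° (in denominator)
|G| = 1000 · 532 / 2.0671e+08 ≈ 0.0025737
Gain = 20 log₁₀(0.0025737) ≈ -51.79 dB
∠G = 89.78° − 225.16° = -135.38°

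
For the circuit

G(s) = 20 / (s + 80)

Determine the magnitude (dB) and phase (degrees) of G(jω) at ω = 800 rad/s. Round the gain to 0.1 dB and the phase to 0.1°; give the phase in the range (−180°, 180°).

-32.1 dB, -84.3°

At s = jω = j800:
pole (s+80): 80 + j800 → |·| = √(80²+800²) = √646400 ≈ 803.99, ∠ = arctan(800/80) ≈ 84.29°
|G| = 20 / 803.99 ≈ 0.024876
Gain = 20 log₁₀(0.024876) ≈ -32.08 dB
∠G = 0.00° − 84.29° = -84.29°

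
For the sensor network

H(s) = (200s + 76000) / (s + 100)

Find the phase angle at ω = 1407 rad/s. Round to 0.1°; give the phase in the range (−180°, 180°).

Substitute s = j1407:
Numerator: 200(j1407) + 76000 = 76000 + j281400
Denominator: (j1407) + 100 = 100 + j1407
|N| = √(76000² + 281400²) ≈ 2.9148e+05, ∠N ≈ 74.89°
|D| = √(100² + 1407²) ≈ 1410.5, ∠D ≈ 85.93°
∠H = 74.89° − 85.93° = -11.04°

-11.0°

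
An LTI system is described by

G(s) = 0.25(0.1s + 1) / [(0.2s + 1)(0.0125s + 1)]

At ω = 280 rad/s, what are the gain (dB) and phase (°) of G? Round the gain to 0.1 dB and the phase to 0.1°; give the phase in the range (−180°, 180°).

-29.3 dB, -75.1°

At ω = 280 rad/s:
zero (1 + j280·0.1) = 1 + j28 → |·| ≈ 28.018, ∠ ≈ 87.95°
pole (1 + j280·0.2) = 1 + j56 → |·| ≈ 56.009, ∠ ≈ 88.98°
pole (1 + j280·0.0125) = 1 + j3.5 → |·| ≈ 3.6401, ∠ ≈ 74.05°
|G| = 0.25 · 28.018 / (56.009 · 3.6401) ≈ 0.034356
Gain = 20 log₁₀(0.034356) ≈ -29.28 dB
∠G = (87.95°) − (88.98° + 74.05°) = -75.08°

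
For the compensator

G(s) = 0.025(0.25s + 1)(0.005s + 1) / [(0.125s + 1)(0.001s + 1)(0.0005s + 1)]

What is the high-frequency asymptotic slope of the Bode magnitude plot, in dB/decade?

Each pole contributes −20 dB/decade at high frequency; each zero contributes +20 dB/decade.
Net: 2 zero(s) − 3 pole(s) → -20 dB/decade.

-20 dB/decade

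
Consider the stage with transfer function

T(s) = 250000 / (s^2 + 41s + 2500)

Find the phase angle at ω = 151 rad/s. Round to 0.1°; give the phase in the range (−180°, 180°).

-163.0°

At s = jω = j151:
quadratic: (j151)² + 41·j151 + 2500 = -20301 + j6191 → |·| ≈ 21224, ∠ ≈ 163.04°
∠T = 0.00° − 163.04° = -163.04°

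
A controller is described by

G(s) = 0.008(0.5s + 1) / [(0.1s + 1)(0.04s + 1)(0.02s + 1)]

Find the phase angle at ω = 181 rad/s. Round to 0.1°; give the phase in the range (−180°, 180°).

At ω = 181 rad/s:
zero (1 + j181·0.5) = 1 + j90.5 → |·| ≈ 90.506, ∠ ≈ 89.37°
pole (1 + j181·0.1) = 1 + j18.1 → |·| ≈ 18.128, ∠ ≈ 86.84°
pole (1 + j181·0.04) = 1 + j7.24 → |·| ≈ 7.3087, ∠ ≈ 82.14°
pole (1 + j181·0.02) = 1 + j3.62 → |·| ≈ 3.7556, ∠ ≈ 74.56°
∠G = (89.37°) − (86.84° + 82.14° + 74.56°) = -154.17°

-154.2°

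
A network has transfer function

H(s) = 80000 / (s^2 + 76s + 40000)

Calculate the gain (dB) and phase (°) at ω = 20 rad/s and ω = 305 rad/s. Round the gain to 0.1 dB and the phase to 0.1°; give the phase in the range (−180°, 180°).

At s = jω = j20:
quadratic: (j20)² + 76·j20 + 40000 = 39600 + j1520 → |·| ≈ 39629, ∠ ≈ 2.20°
|H| = 80000 / 39629 ≈ 2.0187
Gain = 20 log₁₀(2.0187) ≈ 6.10 dB
∠H = 0.00° − 2.20° = -2.20°

At s = jω = j305:
quadratic: (j305)² + 76·j305 + 40000 = -53025 + j23180 → |·| ≈ 57870, ∠ ≈ 156.39°
|H| = 80000 / 57870 ≈ 1.3824
Gain = 20 log₁₀(1.3824) ≈ 2.81 dB
∠H = 0.00° − 156.39° = -156.39°

ω = 20: 6.1 dB, -2.2°; ω = 305: 2.8 dB, -156.4°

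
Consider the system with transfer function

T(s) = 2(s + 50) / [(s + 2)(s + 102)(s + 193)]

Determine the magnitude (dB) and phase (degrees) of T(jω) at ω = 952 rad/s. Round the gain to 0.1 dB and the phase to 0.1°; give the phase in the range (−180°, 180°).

-113.3 dB, -165.3°

At s = jω = j952:
zero (s+50): 50 + j952 → |·| = √(50²+952²) = √908804 ≈ 953.31, ∠ = arctan(952/50) ≈ 86.99°
pole (s+2): 2 + j952 → |·| = √(2²+952²) = √906308 ≈ 952, ∠ = arctan(952/2) ≈ 89.88°
pole (s+102): 102 + j952 → |·| = √(102²+952²) = √916708 ≈ 957.45, ∠ = arctan(952/102) ≈ 83.88°
pole (s+193): 193 + j952 → |·| = √(193²+952²) = √943553 ≈ 971.37, ∠ = arctan(952/193) ≈ 78.54°
|T| = 2 · 953.31 / 8.854e+08 ≈ 2.1534e-06
Gain = 20 log₁₀(2.1534e-06) ≈ -113.34 dB
∠T = 86.99° − 252.30° = -165.31°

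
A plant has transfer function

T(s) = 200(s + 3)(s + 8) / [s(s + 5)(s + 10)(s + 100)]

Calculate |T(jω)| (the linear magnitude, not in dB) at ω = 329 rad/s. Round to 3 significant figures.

0.00177

At s = jω = j329:
zero (s+3): 3 + j329 → |·| = √(3²+329²) = √108250 ≈ 329.01, ∠ = arctan(329/3) ≈ 89.48°
zero (s+8): 8 + j329 → |·| = √(8²+329²) = √108305 ≈ 329.1, ∠ = arctan(329/8) ≈ 88.61°
pole (s+5): 5 + j329 → |·| = √(5²+329²) = √108266 ≈ 329.04, ∠ = arctan(329/5) ≈ 89.13°
pole (s+10): 10 + j329 → |·| = √(10²+329²) = √108341 ≈ 329.15, ∠ = arctan(329/10) ≈ 88.26°
pole (s+100): 100 + j329 → |·| = √(100²+329²) = √118241 ≈ 343.86, ∠ = arctan(329/100) ≈ 73.09°
pole at origin: |s| = 329, ∠ = 90.00° (in denominator)
|T| = 200 · 1.0828e+05 / 1.2252e+10 ≈ 0.0017675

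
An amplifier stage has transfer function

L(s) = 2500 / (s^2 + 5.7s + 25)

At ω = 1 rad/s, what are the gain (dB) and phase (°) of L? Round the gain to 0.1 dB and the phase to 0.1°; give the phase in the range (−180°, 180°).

At s = jω = j1:
quadratic: (j1)² + 5.7·j1 + 25 = 24 + j5.7 → |·| ≈ 24.668, ∠ ≈ 13.36°
|L| = 2500 / 24.668 ≈ 101.35
Gain = 20 log₁₀(101.35) ≈ 40.12 dB
∠L = 0.00° − 13.36° = -13.36°

40.1 dB, -13.4°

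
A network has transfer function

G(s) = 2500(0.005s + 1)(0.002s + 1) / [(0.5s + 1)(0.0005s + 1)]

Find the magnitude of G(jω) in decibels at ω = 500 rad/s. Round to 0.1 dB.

At ω = 500 rad/s:
zero (1 + j500·0.005) = 1 + j2.5 → |·| ≈ 2.6926, ∠ ≈ 68.20°
zero (1 + j500·0.002) = 1 + j1 → |·| ≈ 1.4142, ∠ ≈ 45.00°
pole (1 + j500·0.5) = 1 + j250 → |·| ≈ 250, ∠ ≈ 89.77°
pole (1 + j500·0.0005) = 1 + j0.25 → |·| ≈ 1.0308, ∠ ≈ 14.04°
|G| = 2500 · 2.6926 · 1.4142 / (250 · 1.0308) ≈ 36.941
Gain = 20 log₁₀(36.941) ≈ 31.35 dB

31.4 dB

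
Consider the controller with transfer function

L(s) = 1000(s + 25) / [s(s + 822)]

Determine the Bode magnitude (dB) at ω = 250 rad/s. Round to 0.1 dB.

1.4 dB

At s = jω = j250:
zero (s+25): 25 + j250 → |·| = √(25²+250²) = √63125 ≈ 251.25, ∠ = arctan(250/25) ≈ 84.29°
pole (s+822): 822 + j250 → |·| = √(822²+250²) = √738184 ≈ 859.18, ∠ = arctan(250/822) ≈ 16.92°
pole at origin: |s| = 250, ∠ = 90.00° (in denominator)
|L| = 1000 · 251.25 / 2.148e+05 ≈ 1.1697
Gain = 20 log₁₀(1.1697) ≈ 1.36 dB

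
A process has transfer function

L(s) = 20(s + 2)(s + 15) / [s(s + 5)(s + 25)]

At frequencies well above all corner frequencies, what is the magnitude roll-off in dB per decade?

-20 dB/decade

Each pole contributes −20 dB/decade at high frequency; each zero contributes +20 dB/decade.
Net: 2 zero(s) − 3 pole(s) → -20 dB/decade.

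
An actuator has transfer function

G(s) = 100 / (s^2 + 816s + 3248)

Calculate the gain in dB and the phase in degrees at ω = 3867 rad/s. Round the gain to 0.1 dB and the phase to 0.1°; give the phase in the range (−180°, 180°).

-103.7 dB, -168.1°

Substitute s = j3867:
Numerator: 100 = 100 + j0
Denominator: (j3867)^2 + 816(j3867) + 3248 = -14950441 + j3155472
|N| = √(100² + 0²) ≈ 100, ∠N ≈ 0.00°
|D| = √(14950441² + 3155472²) ≈ 1.528e+07, ∠D ≈ 168.08°
|G| = 100 / 1.528e+07 ≈ 6.5445e-06
Gain = 20 log₁₀(6.5445e-06) ≈ -103.68 dB
∠G = 0.00° − 168.08° = -168.08°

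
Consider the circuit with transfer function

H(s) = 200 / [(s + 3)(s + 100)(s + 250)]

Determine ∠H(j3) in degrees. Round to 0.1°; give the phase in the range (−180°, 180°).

-47.4°

At s = jω = j3:
pole (s+3): 3 + j3 → |·| = √(3²+3²) = √18 ≈ 4.2426, ∠ = arctan(3/3) ≈ 45.00°
pole (s+100): 100 + j3 → |·| = √(100²+3²) = √10009 ≈ 100.04, ∠ = arctan(3/100) ≈ 1.72°
pole (s+250): 250 + j3 → |·| = √(250²+3²) = √62509 ≈ 250.02, ∠ = arctan(3/250) ≈ 0.69°
∠H = 0.00° − 47.41° = -47.41°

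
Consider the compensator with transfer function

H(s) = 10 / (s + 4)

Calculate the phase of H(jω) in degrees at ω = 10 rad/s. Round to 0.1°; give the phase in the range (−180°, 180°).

-68.2°

At s = jω = j10:
pole (s+4): 4 + j10 → |·| = √(4²+10²) = √116 ≈ 10.77, ∠ = arctan(10/4) ≈ 68.20°
∠H = 0.00° − 68.20° = -68.20°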